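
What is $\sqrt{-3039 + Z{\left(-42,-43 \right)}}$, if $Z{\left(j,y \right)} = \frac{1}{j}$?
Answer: $\frac{i \sqrt{5360838}}{42} \approx 55.127 i$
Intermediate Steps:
$\sqrt{-3039 + Z{\left(-42,-43 \right)}} = \sqrt{-3039 + \frac{1}{-42}} = \sqrt{-3039 - \frac{1}{42}} = \sqrt{- \frac{127639}{42}} = \frac{i \sqrt{5360838}}{42}$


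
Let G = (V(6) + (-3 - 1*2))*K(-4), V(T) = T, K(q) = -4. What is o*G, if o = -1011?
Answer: 4044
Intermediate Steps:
G = -4 (G = (6 + (-3 - 1*2))*(-4) = (6 + (-3 - 2))*(-4) = (6 - 5)*(-4) = 1*(-4) = -4)
o*G = -1011*(-4) = 4044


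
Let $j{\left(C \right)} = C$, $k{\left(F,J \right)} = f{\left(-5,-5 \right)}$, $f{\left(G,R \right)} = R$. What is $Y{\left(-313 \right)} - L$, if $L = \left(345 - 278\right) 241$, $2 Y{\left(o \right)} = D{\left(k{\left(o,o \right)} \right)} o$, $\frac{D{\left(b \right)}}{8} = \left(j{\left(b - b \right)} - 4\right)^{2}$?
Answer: $-36179$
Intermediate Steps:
$k{\left(F,J \right)} = -5$
$D{\left(b \right)} = 128$ ($D{\left(b \right)} = 8 \left(\left(b - b\right) - 4\right)^{2} = 8 \left(0 - 4\right)^{2} = 8 \left(-4\right)^{2} = 8 \cdot 16 = 128$)
$Y{\left(o \right)} = 64 o$ ($Y{\left(o \right)} = \frac{128 o}{2} = 64 o$)
$L = 16147$ ($L = 67 \cdot 241 = 16147$)
$Y{\left(-313 \right)} - L = 64 \left(-313\right) - 16147 = -20032 - 16147 = -36179$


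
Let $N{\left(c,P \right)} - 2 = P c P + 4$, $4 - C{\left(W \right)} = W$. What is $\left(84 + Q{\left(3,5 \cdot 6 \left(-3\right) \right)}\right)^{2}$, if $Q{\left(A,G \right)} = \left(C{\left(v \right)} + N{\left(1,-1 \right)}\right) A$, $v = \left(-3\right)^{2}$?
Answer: $8100$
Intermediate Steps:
$v = 9$
$C{\left(W \right)} = 4 - W$
$N{\left(c,P \right)} = 6 + c P^{2}$ ($N{\left(c,P \right)} = 2 + \left(P c P + 4\right) = 2 + \left(c P^{2} + 4\right) = 2 + \left(4 + c P^{2}\right) = 6 + c P^{2}$)
$Q{\left(A,G \right)} = 2 A$ ($Q{\left(A,G \right)} = \left(\left(4 - 9\right) + \left(6 + 1 \left(-1\right)^{2}\right)\right) A = \left(\left(4 - 9\right) + \left(6 + 1 \cdot 1\right)\right) A = \left(-5 + \left(6 + 1\right)\right) A = \left(-5 + 7\right) A = 2 A$)
$\left(84 + Q{\left(3,5 \cdot 6 \left(-3\right) \right)}\right)^{2} = \left(84 + 2 \cdot 3\right)^{2} = \left(84 + 6\right)^{2} = 90^{2} = 8100$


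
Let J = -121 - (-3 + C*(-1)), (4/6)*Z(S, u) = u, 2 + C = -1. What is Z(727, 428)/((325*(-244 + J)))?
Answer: -642/118625 ≈ -0.0054120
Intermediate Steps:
C = -3 (C = -2 - 1 = -3)
Z(S, u) = 3*u/2
J = -121 (J = -121 - (-3 - 3*(-1)) = -121 - (-3 + 3) = -121 - 1*0 = -121 + 0 = -121)
Z(727, 428)/((325*(-244 + J))) = ((3/2)*428)/((325*(-244 - 121))) = 642/((325*(-365))) = 642/(-118625) = 642*(-1/118625) = -642/118625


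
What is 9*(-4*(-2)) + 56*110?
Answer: 6232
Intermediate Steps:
9*(-4*(-2)) + 56*110 = 9*8 + 6160 = 72 + 6160 = 6232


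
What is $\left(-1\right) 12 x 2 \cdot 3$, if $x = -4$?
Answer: $288$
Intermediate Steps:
$\left(-1\right) 12 x 2 \cdot 3 = \left(-1\right) 12 \left(-4\right) 2 \cdot 3 = - 12 \left(\left(-8\right) 3\right) = \left(-12\right) \left(-24\right) = 288$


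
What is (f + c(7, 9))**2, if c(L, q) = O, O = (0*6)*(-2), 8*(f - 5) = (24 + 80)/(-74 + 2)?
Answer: 120409/5184 ≈ 23.227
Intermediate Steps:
f = 347/72 (f = 5 + ((24 + 80)/(-74 + 2))/8 = 5 + (104/(-72))/8 = 5 + (104*(-1/72))/8 = 5 + (1/8)*(-13/9) = 5 - 13/72 = 347/72 ≈ 4.8194)
O = 0 (O = 0*(-2) = 0)
c(L, q) = 0
(f + c(7, 9))**2 = (347/72 + 0)**2 = (347/72)**2 = 120409/5184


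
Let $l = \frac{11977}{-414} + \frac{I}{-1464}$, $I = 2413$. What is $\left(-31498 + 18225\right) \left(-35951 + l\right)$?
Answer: $\frac{48243573535573}{101016} \approx 4.7758 \cdot 10^{8}$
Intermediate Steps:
$l = - \frac{3088885}{101016}$ ($l = \frac{11977}{-414} + \frac{2413}{-1464} = 11977 \left(- \frac{1}{414}\right) + 2413 \left(- \frac{1}{1464}\right) = - \frac{11977}{414} - \frac{2413}{1464} = - \frac{3088885}{101016} \approx -30.578$)
$\left(-31498 + 18225\right) \left(-35951 + l\right) = \left(-31498 + 18225\right) \left(-35951 - \frac{3088885}{101016}\right) = \left(-13273\right) \left(- \frac{3634715101}{101016}\right) = \frac{48243573535573}{101016}$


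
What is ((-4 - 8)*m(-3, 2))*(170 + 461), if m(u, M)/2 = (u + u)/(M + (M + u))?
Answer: 90864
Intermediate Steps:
m(u, M) = 4*u/(u + 2*M) (m(u, M) = 2*((u + u)/(M + (M + u))) = 2*((2*u)/(u + 2*M)) = 2*(2*u/(u + 2*M)) = 4*u/(u + 2*M))
((-4 - 8)*m(-3, 2))*(170 + 461) = ((-4 - 8)*(4*(-3)/(-3 + 2*2)))*(170 + 461) = -48*(-3)/(-3 + 4)*631 = -48*(-3)/1*631 = -48*(-3)*631 = -12*(-12)*631 = 144*631 = 90864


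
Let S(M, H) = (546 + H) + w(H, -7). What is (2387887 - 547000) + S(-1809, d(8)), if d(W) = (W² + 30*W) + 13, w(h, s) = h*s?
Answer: 1839531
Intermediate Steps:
d(W) = 13 + W² + 30*W
S(M, H) = 546 - 6*H (S(M, H) = (546 + H) + H*(-7) = (546 + H) - 7*H = 546 - 6*H)
(2387887 - 547000) + S(-1809, d(8)) = (2387887 - 547000) + (546 - 6*(13 + 8² + 30*8)) = 1840887 + (546 - 6*(13 + 64 + 240)) = 1840887 + (546 - 6*317) = 1840887 + (546 - 1902) = 1840887 - 1356 = 1839531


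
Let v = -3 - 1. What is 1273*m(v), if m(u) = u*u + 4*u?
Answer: 0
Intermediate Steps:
v = -4
m(u) = u² + 4*u
1273*m(v) = 1273*(-4*(4 - 4)) = 1273*(-4*0) = 1273*0 = 0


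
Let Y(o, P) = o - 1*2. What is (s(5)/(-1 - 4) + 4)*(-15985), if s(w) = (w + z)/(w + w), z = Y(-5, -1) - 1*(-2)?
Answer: -63940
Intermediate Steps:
Y(o, P) = -2 + o (Y(o, P) = o - 2 = -2 + o)
z = -5 (z = (-2 - 5) - 1*(-2) = -7 + 2 = -5)
s(w) = (-5 + w)/(2*w) (s(w) = (w - 5)/(w + w) = (-5 + w)/((2*w)) = (-5 + w)*(1/(2*w)) = (-5 + w)/(2*w))
(s(5)/(-1 - 4) + 4)*(-15985) = (((1/2)*(-5 + 5)/5)/(-1 - 4) + 4)*(-15985) = (((1/2)*(1/5)*0)/(-5) + 4)*(-15985) = (0*(-1/5) + 4)*(-15985) = (0 + 4)*(-15985) = 4*(-15985) = -63940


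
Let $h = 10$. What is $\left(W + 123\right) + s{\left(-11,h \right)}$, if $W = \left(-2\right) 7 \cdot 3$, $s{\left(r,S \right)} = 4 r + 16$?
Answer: $53$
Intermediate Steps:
$s{\left(r,S \right)} = 16 + 4 r$
$W = -42$ ($W = \left(-14\right) 3 = -42$)
$\left(W + 123\right) + s{\left(-11,h \right)} = \left(-42 + 123\right) + \left(16 + 4 \left(-11\right)\right) = 81 + \left(16 - 44\right) = 81 - 28 = 53$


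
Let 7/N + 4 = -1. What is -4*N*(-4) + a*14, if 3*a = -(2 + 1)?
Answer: -182/5 ≈ -36.400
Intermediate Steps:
N = -7/5 (N = 7/(-4 - 1) = 7/(-5) = 7*(-⅕) = -7/5 ≈ -1.4000)
a = -1 (a = (-(2 + 1))/3 = (-1*3)/3 = (⅓)*(-3) = -1)
-4*N*(-4) + a*14 = -4*(-7/5)*(-4) - 1*14 = (28/5)*(-4) - 14 = -112/5 - 14 = -182/5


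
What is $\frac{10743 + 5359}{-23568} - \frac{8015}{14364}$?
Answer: $- \frac{2501111}{2015064} \approx -1.2412$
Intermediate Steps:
$\frac{10743 + 5359}{-23568} - \frac{8015}{14364} = 16102 \left(- \frac{1}{23568}\right) - \frac{1145}{2052} = - \frac{8051}{11784} - \frac{1145}{2052} = - \frac{2501111}{2015064}$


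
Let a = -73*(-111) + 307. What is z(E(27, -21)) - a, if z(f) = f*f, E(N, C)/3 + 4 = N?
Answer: -3649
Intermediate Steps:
E(N, C) = -12 + 3*N
z(f) = f²
a = 8410 (a = 8103 + 307 = 8410)
z(E(27, -21)) - a = (-12 + 3*27)² - 1*8410 = (-12 + 81)² - 8410 = 69² - 8410 = 4761 - 8410 = -3649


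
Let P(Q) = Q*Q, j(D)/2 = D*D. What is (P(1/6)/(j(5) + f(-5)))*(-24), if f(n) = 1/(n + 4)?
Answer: -2/147 ≈ -0.013605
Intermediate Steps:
f(n) = 1/(4 + n)
j(D) = 2*D**2 (j(D) = 2*(D*D) = 2*D**2)
P(Q) = Q**2
(P(1/6)/(j(5) + f(-5)))*(-24) = ((1/6)**2/(2*5**2 + 1/(4 - 5)))*(-24) = ((1/6)**2/(2*25 + 1/(-1)))*(-24) = (1/(36*(50 - 1)))*(-24) = ((1/36)/49)*(-24) = ((1/36)*(1/49))*(-24) = (1/1764)*(-24) = -2/147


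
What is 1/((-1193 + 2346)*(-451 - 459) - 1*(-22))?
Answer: -1/1049208 ≈ -9.5310e-7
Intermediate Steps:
1/((-1193 + 2346)*(-451 - 459) - 1*(-22)) = 1/(1153*(-910) + 22) = 1/(-1049230 + 22) = 1/(-1049208) = -1/1049208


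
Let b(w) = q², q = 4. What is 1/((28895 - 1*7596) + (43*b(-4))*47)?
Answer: 1/53635 ≈ 1.8645e-5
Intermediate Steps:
b(w) = 16 (b(w) = 4² = 16)
1/((28895 - 1*7596) + (43*b(-4))*47) = 1/((28895 - 1*7596) + (43*16)*47) = 1/((28895 - 7596) + 688*47) = 1/(21299 + 32336) = 1/53635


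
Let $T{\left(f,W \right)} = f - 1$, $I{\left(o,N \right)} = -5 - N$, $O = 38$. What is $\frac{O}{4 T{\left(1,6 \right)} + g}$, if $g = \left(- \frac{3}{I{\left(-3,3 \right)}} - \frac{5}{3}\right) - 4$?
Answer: $- \frac{912}{127} \approx -7.1811$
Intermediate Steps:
$T{\left(f,W \right)} = -1 + f$
$g = - \frac{127}{24}$ ($g = \left(- \frac{3}{-5 - 3} - \frac{5}{3}\right) - 4 = \left(- \frac{3}{-8} - \frac{5}{3}\right) - 4 = \left(\left(-3\right) \left(- \frac{1}{8}\right) - \frac{5}{3}\right) - 4 = \left(\frac{3}{8} - \frac{5}{3}\right) - 4 = - \frac{31}{24} - 4 = - \frac{127}{24} \approx -5.2917$)
$\frac{O}{4 T{\left(1,6 \right)} + g} = \frac{38}{4 \left(-1 + 1\right) - \frac{127}{24}} = \frac{38}{4 \cdot 0 - \frac{127}{24}} = \frac{38}{0 - \frac{127}{24}} = \frac{38}{- \frac{127}{24}} = 38 \left(- \frac{24}{127}\right) = - \frac{912}{127}$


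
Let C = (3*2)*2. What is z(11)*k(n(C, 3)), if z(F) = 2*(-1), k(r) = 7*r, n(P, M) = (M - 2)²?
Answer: -14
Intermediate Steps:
C = 12 (C = 6*2 = 12)
n(P, M) = (-2 + M)²
z(F) = -2
z(11)*k(n(C, 3)) = -14*(-2 + 3)² = -14*1² = -14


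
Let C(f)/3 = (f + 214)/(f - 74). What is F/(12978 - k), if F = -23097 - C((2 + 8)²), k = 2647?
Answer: -300732/134303 ≈ -2.2392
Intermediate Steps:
C(f) = 3*(214 + f)/(-74 + f) (C(f) = 3*((f + 214)/(f - 74)) = 3*((214 + f)/(-74 + f)) = 3*(214 + f)/(-74 + f))
F = -300732/13 (F = -23097 - 3*(214 + (2 + 8)²)/(-74 + (2 + 8)²) = -23097 - 3*(214 + 10²)/(-74 + 10²) = -23097 - 3*(214 + 100)/(-74 + 100) = -23097 - 3*314/26 = -23097 - 1*471/13 = -23097 - 471/13 = -300732/13 ≈ -23133.)
F/(12978 - k) = -300732/(13*(12978 - 1*2647)) = -300732/(13*(12978 - 2647)) = -300732/13/10331 = -300732/13*1/10331 = -300732/134303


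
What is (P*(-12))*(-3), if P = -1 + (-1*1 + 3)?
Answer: 36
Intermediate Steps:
P = 1 (P = -1 + (-1 + 3) = -1 + 2 = 1)
(P*(-12))*(-3) = (1*(-12))*(-3) = -12*(-3) = 36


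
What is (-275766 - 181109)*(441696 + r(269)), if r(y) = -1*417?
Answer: -201609343125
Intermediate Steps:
r(y) = -417
(-275766 - 181109)*(441696 + r(269)) = (-275766 - 181109)*(441696 - 417) = -456875*441279 = -201609343125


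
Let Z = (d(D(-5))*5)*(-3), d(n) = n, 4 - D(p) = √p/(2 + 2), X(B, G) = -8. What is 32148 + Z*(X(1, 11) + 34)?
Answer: 30588 + 195*I*√5/2 ≈ 30588.0 + 218.02*I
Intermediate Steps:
D(p) = 4 - √p/4 (D(p) = 4 - √p/(2 + 2) = 4 - √p/4)
Z = -60 + 15*I*√5/4 (Z = ((4 - I*√5/4)*5)*(-3) = (20 - 5*I*√5/4)*(-3) = -60 + 15*I*√5/4 ≈ -60.0 + 8.3853*I)
32148 + Z*(X(1, 11) + 34) = 32148 + (-60 + 15*I*√5/4)*(-8 + 34) = 32148 + (-60 + 15*I*√5/4)*26 = 32148 + (-1560 + 195*I*√5/2) = 30588 + 195*I*√5/2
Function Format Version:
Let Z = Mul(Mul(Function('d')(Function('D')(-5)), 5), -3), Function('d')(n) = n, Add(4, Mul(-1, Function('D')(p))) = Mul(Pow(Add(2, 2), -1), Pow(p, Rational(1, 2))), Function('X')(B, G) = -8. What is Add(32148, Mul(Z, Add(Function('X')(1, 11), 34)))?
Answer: Add(30588, Mul(Rational(195, 2), I, Pow(5, Rational(1, 2)))) ≈ Add(30588., Mul(218.02, I))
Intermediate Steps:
Function('D')(p) = Add(4, Mul(Rational(-1, 4), Pow(p, Rational(1, 2)))) (Function('D')(p) = Add(4, Mul(-1, Mul(Pow(Add(2, 2), -1), Pow(p, Rational(1, 2))))) = Add(4, Mul(-1, Mul(Pow(4, -1), Pow(p, Rational(1, 2))))) = Add(4, Mul(-1, Mul(Rational(1, 4), Pow(p, Rational(1, 2))))) = Add(4, Mul(Rational(-1, 4), Pow(p, Rational(1, 2)))))
Z = Add(-60, Mul(Rational(15, 4), I, Pow(5, Rational(1, 2)))) (Z = Mul(Mul(Add(4, Mul(Rational(-1, 4), Pow(-5, Rational(1, 2)))), 5), -3) = Mul(Mul(Add(4, Mul(Rational(-1, 4), Mul(I, Pow(5, Rational(1, 2))))), 5), -3) = Mul(Mul(Add(4, Mul(Rational(-1, 4), I, Pow(5, Rational(1, 2)))), 5), -3) = Mul(Add(20, Mul(Rational(-5, 4), I, Pow(5, Rational(1, 2)))), -3) = Add(-60, Mul(Rational(15, 4), I, Pow(5, Rational(1, 2)))) ≈ Add(-60.000, Mul(8.3853, I)))
Add(32148, Mul(Z, Add(Function('X')(1, 11), 34))) = Add(32148, Mul(Add(-60, Mul(Rational(15, 4), I, Pow(5, Rational(1, 2)))), Add(-8, 34))) = Add(32148, Mul(Add(-60, Mul(Rational(15, 4), I, Pow(5, Rational(1, 2)))), 26)) = Add(32148, Add(-1560, Mul(Rational(195, 2), I, Pow(5, Rational(1, 2))))) = Add(30588, Mul(Rational(195, 2), I, Pow(5, Rational(1, 2))))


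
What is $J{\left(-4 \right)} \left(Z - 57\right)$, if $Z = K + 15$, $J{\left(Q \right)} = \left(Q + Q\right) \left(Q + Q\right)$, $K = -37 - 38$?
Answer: $-7488$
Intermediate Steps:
$K = -75$
$J{\left(Q \right)} = 4 Q^{2}$ ($J{\left(Q \right)} = 2 Q 2 Q = 4 Q^{2}$)
$Z = -60$ ($Z = -75 + 15 = -60$)
$J{\left(-4 \right)} \left(Z - 57\right) = 4 \left(-4\right)^{2} \left(-60 - 57\right) = 4 \cdot 16 \left(-117\right) = 64 \left(-117\right) = -7488$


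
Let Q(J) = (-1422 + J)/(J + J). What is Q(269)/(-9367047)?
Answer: 1153/5039471286 ≈ 2.2879e-7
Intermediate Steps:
Q(J) = (-1422 + J)/(2*J) (Q(J) = (-1422 + J)/((2*J)) = (-1422 + J)*(1/(2*J)) = (-1422 + J)/(2*J))
Q(269)/(-9367047) = ((½)*(-1422 + 269)/269)/(-9367047) = ((½)*(1/269)*(-1153))*(-1/9367047) = -1153/538*(-1/9367047) = 1153/5039471286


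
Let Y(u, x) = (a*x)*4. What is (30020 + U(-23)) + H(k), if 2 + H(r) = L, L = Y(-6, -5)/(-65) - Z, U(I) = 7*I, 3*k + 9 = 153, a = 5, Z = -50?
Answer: 388811/13 ≈ 29909.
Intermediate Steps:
k = 48 (k = -3 + (⅓)*153 = -3 + 51 = 48)
Y(u, x) = 20*x (Y(u, x) = (5*x)*4 = 20*x)
L = 670/13 (L = (20*(-5))/(-65) - 1*(-50) = -100*(-1/65) + 50 = 20/13 + 50 = 670/13 ≈ 51.538)
H(r) = 644/13 (H(r) = -2 + 670/13 = 644/13)
(30020 + U(-23)) + H(k) = (30020 + 7*(-23)) + 644/13 = (30020 - 161) + 644/13 = 29859 + 644/13 = 388811/13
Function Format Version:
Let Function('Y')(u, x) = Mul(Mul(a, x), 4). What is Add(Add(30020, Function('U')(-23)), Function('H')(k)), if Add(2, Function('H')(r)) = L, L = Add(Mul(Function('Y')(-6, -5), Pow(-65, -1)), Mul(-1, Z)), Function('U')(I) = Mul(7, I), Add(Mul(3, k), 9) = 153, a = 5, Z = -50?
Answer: Rational(388811, 13) ≈ 29909.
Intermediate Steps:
k = 48 (k = Add(-3, Mul(Rational(1, 3), 153)) = Add(-3, 51) = 48)
Function('Y')(u, x) = Mul(20, x) (Function('Y')(u, x) = Mul(Mul(5, x), 4) = Mul(20, x))
L = Rational(670, 13) (L = Add(Mul(Mul(20, -5), Pow(-65, -1)), Mul(-1, -50)) = Add(Mul(-100, Rational(-1, 65)), 50) = Add(Rational(20, 13), 50) = Rational(670, 13) ≈ 51.538)
Function('H')(r) = Rational(644, 13) (Function('H')(r) = Add(-2, Rational(670, 13)) = Rational(644, 13))
Add(Add(30020, Function('U')(-23)), Function('H')(k)) = Add(Add(30020, Mul(7, -23)), Rational(644, 13)) = Add(Add(30020, -161), Rational(644, 13)) = Add(29859, Rational(644, 13)) = Rational(388811, 13)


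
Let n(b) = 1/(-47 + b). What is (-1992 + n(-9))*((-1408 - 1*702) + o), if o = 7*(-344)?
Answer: 251998227/28 ≈ 8.9999e+6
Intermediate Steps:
o = -2408
(-1992 + n(-9))*((-1408 - 1*702) + o) = (-1992 + 1/(-47 - 9))*((-1408 - 1*702) - 2408) = (-1992 + 1/(-56))*((-1408 - 702) - 2408) = (-1992 - 1/56)*(-2110 - 2408) = -111553/56*(-4518) = 251998227/28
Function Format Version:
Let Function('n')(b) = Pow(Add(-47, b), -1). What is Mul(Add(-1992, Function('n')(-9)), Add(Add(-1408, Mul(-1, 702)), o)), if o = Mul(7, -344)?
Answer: Rational(251998227, 28) ≈ 8.9999e+6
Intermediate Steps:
o = -2408
Mul(Add(-1992, Function('n')(-9)), Add(Add(-1408, Mul(-1, 702)), o)) = Mul(Add(-1992, Pow(Add(-47, -9), -1)), Add(Add(-1408, Mul(-1, 702)), -2408)) = Mul(Add(-1992, Pow(-56, -1)), Add(Add(-1408, -702), -2408)) = Mul(Add(-1992, Rational(-1, 56)), Add(-2110, -2408)) = Mul(Rational(-111553, 56), -4518) = Rational(251998227, 28)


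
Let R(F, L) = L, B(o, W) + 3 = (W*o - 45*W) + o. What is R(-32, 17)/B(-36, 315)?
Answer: -17/25554 ≈ -0.00066526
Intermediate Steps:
B(o, W) = -3 + o - 45*W + W*o (B(o, W) = -3 + ((W*o - 45*W) + o) = -3 + ((-45*W + W*o) + o) = -3 + (o - 45*W + W*o) = -3 + o - 45*W + W*o)
R(-32, 17)/B(-36, 315) = 17/(-3 - 36 - 45*315 + 315*(-36)) = 17/(-3 - 36 - 14175 - 11340) = 17/(-25554) = 17*(-1/25554) = -17/25554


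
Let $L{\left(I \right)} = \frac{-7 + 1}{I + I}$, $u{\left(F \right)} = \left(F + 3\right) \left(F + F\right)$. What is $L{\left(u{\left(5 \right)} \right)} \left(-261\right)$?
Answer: $\frac{783}{80} \approx 9.7875$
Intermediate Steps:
$u{\left(F \right)} = 2 F \left(3 + F\right)$ ($u{\left(F \right)} = \left(3 + F\right) 2 F = 2 F \left(3 + F\right)$)
$L{\left(I \right)} = - \frac{3}{I}$ ($L{\left(I \right)} = - \frac{6}{2 I} = - 6 \frac{1}{2 I} = - \frac{3}{I}$)
$L{\left(u{\left(5 \right)} \right)} \left(-261\right) = - \frac{3}{2 \cdot 5 \left(3 + 5\right)} \left(-261\right) = - \frac{3}{2 \cdot 5 \cdot 8} \left(-261\right) = - \frac{3}{80} \left(-261\right) = \left(-3\right) \frac{1}{80} \left(-261\right) = \left(- \frac{3}{80}\right) \left(-261\right) = \frac{783}{80}$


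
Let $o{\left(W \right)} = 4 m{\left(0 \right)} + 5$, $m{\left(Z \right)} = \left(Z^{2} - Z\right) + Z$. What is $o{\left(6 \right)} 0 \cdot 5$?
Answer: $0$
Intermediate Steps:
$m{\left(Z \right)} = Z^{2}$
$o{\left(W \right)} = 5$ ($o{\left(W \right)} = 4 \cdot 0^{2} + 5 = 4 \cdot 0 + 5 = 0 + 5 = 5$)
$o{\left(6 \right)} 0 \cdot 5 = 5 \cdot 0 \cdot 5 = 0 \cdot 5 = 0$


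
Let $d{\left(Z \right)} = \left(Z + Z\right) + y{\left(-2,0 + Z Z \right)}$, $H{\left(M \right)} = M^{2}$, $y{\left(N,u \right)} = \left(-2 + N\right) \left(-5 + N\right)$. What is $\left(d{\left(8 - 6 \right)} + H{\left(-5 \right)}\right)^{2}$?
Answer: $3249$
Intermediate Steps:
$y{\left(N,u \right)} = \left(-5 + N\right) \left(-2 + N\right)$
$d{\left(Z \right)} = 28 + 2 Z$ ($d{\left(Z \right)} = \left(Z + Z\right) + \left(10 + \left(-2\right)^{2} - -14\right) = 2 Z + \left(10 + 4 + 14\right) = 2 Z + 28 = 28 + 2 Z$)
$\left(d{\left(8 - 6 \right)} + H{\left(-5 \right)}\right)^{2} = \left(\left(28 + 2 \left(8 - 6\right)\right) + \left(-5\right)^{2}\right)^{2} = \left(\left(28 + 2 \left(8 - 6\right)\right) + 25\right)^{2} = \left(\left(28 + 2 \cdot 2\right) + 25\right)^{2} = \left(\left(28 + 4\right) + 25\right)^{2} = \left(32 + 25\right)^{2} = 57^{2} = 3249$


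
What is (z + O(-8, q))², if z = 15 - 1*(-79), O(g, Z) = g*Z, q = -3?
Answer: 13924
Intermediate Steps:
O(g, Z) = Z*g
z = 94 (z = 15 + 79 = 94)
(z + O(-8, q))² = (94 - 3*(-8))² = (94 + 24)² = 118² = 13924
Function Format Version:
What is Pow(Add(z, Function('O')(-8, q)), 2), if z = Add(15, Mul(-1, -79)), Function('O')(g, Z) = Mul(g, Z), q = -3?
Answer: 13924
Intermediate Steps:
Function('O')(g, Z) = Mul(Z, g)
z = 94 (z = Add(15, 79) = 94)
Pow(Add(z, Function('O')(-8, q)), 2) = Pow(Add(94, Mul(-3, -8)), 2) = Pow(Add(94, 24), 2) = Pow(118, 2) = 13924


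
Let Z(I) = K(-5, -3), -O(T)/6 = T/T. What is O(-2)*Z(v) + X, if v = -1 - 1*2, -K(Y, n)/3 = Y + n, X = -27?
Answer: -171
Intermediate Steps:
K(Y, n) = -3*Y - 3*n (K(Y, n) = -3*(Y + n) = -3*Y - 3*n)
v = -3 (v = -1 - 2 = -3)
O(T) = -6 (O(T) = -6*T/T = -6*1 = -6)
Z(I) = 24 (Z(I) = -3*(-5) - 3*(-3) = 15 + 9 = 24)
O(-2)*Z(v) + X = -6*24 - 27 = -144 - 27 = -171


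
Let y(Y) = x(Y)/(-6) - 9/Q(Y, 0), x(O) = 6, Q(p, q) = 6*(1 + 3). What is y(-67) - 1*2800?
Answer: -22411/8 ≈ -2801.4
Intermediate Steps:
Q(p, q) = 24 (Q(p, q) = 6*4 = 24)
y(Y) = -11/8 (y(Y) = 6/(-6) - 9/24 = 6*(-⅙) - 9*1/24 = -1 - 3/8 = -11/8)
y(-67) - 1*2800 = -11/8 - 1*2800 = -11/8 - 2800 = -22411/8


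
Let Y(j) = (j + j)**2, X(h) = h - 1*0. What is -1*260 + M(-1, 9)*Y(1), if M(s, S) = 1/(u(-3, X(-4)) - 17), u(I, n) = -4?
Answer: -5464/21 ≈ -260.19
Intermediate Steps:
X(h) = h (X(h) = h + 0 = h)
Y(j) = 4*j**2 (Y(j) = (2*j)**2 = 4*j**2)
M(s, S) = -1/21 (M(s, S) = 1/(-4 - 17) = 1/(-21) = -1/21)
-1*260 + M(-1, 9)*Y(1) = -1*260 - 4*1**2/21 = -260 - 4/21 = -5464/21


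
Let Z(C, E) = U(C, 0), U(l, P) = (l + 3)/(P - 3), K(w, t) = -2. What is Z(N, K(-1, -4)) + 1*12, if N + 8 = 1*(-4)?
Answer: 15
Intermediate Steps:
N = -12 (N = -8 + 1*(-4) = -8 - 4 = -12)
U(l, P) = (3 + l)/(-3 + P)
Z(C, E) = -1 - C/3 (Z(C, E) = (3 + C)/(-3 + 0) = (3 + C)/(-3) = -(3 + C)/3 = -1 - C/3)
Z(N, K(-1, -4)) + 1*12 = (-1 - 1/3*(-12)) + 1*12 = (-1 + 4) + 12 = 3 + 12 = 15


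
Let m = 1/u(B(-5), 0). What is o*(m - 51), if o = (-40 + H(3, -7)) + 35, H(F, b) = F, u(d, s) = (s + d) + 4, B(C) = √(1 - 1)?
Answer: 203/2 ≈ 101.50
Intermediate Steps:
B(C) = 0 (B(C) = √0 = 0)
u(d, s) = 4 + d + s (u(d, s) = (d + s) + 4 = 4 + d + s)
o = -2 (o = (-40 + 3) + 35 = -37 + 35 = -2)
m = ¼ (m = 1/(4 + 0 + 0) = 1/4 = ¼ ≈ 0.25000)
o*(m - 51) = -2*(¼ - 51) = -2*(-203/4) = 203/2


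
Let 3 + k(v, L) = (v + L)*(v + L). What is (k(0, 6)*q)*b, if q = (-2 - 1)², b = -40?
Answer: -11880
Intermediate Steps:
q = 9 (q = (-3)² = 9)
k(v, L) = -3 + (L + v)² (k(v, L) = -3 + (v + L)*(v + L) = -3 + (L + v)*(L + v) = -3 + (L + v)²)
(k(0, 6)*q)*b = ((-3 + (6 + 0)²)*9)*(-40) = ((-3 + 6²)*9)*(-40) = ((-3 + 36)*9)*(-40) = (33*9)*(-40) = 297*(-40) = -11880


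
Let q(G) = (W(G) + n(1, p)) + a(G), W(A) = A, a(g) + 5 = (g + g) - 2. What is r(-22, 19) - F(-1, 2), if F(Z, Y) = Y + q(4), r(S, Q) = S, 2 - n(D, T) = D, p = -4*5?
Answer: -30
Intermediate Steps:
p = -20
a(g) = -7 + 2*g (a(g) = -5 + ((g + g) - 2) = -5 + (2*g - 2) = -5 + (-2 + 2*g) = -7 + 2*g)
n(D, T) = 2 - D
q(G) = -6 + 3*G (q(G) = (G + (2 - 1*1)) + (-7 + 2*G) = (G + (2 - 1)) + (-7 + 2*G) = (G + 1) + (-7 + 2*G) = (1 + G) + (-7 + 2*G) = -6 + 3*G)
F(Z, Y) = 6 + Y (F(Z, Y) = Y + (-6 + 3*4) = Y + (-6 + 12) = Y + 6 = 6 + Y)
r(-22, 19) - F(-1, 2) = -22 - (6 + 2) = -22 - 1*8 = -22 - 8 = -30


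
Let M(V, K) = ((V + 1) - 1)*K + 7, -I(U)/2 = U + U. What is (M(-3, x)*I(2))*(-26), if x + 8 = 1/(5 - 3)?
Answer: 6136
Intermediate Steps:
x = -15/2 (x = -8 + 1/(5 - 3) = -8 + 1/2 = -8 + ½ = -15/2 ≈ -7.5000)
I(U) = -4*U (I(U) = -2*(U + U) = -4*U)
M(V, K) = 7 + K*V (M(V, K) = ((1 + V) - 1)*K + 7 = V*K + 7 = K*V + 7 = 7 + K*V)
(M(-3, x)*I(2))*(-26) = ((7 - 15/2*(-3))*(-4*2))*(-26) = ((7 + 45/2)*(-8))*(-26) = ((59/2)*(-8))*(-26) = -236*(-26) = 6136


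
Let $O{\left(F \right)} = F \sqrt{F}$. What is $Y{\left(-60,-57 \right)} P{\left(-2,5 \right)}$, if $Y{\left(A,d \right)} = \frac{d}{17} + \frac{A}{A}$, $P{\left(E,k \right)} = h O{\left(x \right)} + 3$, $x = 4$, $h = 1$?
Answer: $- \frac{440}{17} \approx -25.882$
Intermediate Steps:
$O{\left(F \right)} = F^{\frac{3}{2}}$
$P{\left(E,k \right)} = 11$ ($P{\left(E,k \right)} = 1 \cdot 4^{\frac{3}{2}} + 3 = 1 \cdot 8 + 3 = 8 + 3 = 11$)
$Y{\left(A,d \right)} = 1 + \frac{d}{17}$ ($Y{\left(A,d \right)} = d \frac{1}{17} + 1 = \frac{d}{17} + 1 = 1 + \frac{d}{17}$)
$Y{\left(-60,-57 \right)} P{\left(-2,5 \right)} = \left(1 + \frac{1}{17} \left(-57\right)\right) 11 = \left(1 - \frac{57}{17}\right) 11 = \left(- \frac{40}{17}\right) 11 = - \frac{440}{17}$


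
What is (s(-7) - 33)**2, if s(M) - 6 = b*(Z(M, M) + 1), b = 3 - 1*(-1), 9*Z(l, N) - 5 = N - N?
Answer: 34969/81 ≈ 431.72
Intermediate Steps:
Z(l, N) = 5/9 (Z(l, N) = 5/9 + (N - N)/9 = 5/9 + (1/9)*0 = 5/9 + 0 = 5/9)
b = 4 (b = 3 + 1 = 4)
s(M) = 110/9 (s(M) = 6 + 4*(5/9 + 1) = 6 + 4*(14/9) = 6 + 56/9 = 110/9)
(s(-7) - 33)**2 = (110/9 - 33)**2 = (-187/9)**2 = 34969/81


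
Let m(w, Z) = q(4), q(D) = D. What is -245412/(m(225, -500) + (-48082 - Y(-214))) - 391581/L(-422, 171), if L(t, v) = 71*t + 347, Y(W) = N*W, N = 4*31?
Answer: 7851657141/318983165 ≈ 24.615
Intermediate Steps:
m(w, Z) = 4
N = 124
Y(W) = 124*W
L(t, v) = 347 + 71*t
-245412/(m(225, -500) + (-48082 - Y(-214))) - 391581/L(-422, 171) = -245412/(4 + (-48082 - 124*(-214))) - 391581/(347 + 71*(-422)) = -245412/(4 + (-48082 - 1*(-26536))) - 391581/(347 - 29962) = -245412/(4 + (-48082 + 26536)) - 391581/(-29615) = -245412/(4 - 21546) - 391581*(-1/29615) = -245412/(-21542) + 391581/29615 = -245412*(-1/21542) + 391581/29615 = 122706/10771 + 391581/29615 = 7851657141/318983165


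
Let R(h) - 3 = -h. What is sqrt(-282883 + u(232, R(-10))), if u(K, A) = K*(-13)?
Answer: I*sqrt(285899) ≈ 534.7*I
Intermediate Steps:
R(h) = 3 - h
u(K, A) = -13*K
sqrt(-282883 + u(232, R(-10))) = sqrt(-282883 - 13*232) = sqrt(-282883 - 3016) = sqrt(-285899) = I*sqrt(285899)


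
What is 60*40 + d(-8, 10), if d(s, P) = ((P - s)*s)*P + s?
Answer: 952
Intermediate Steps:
d(s, P) = s + P*s*(P - s) (d(s, P) = (s*(P - s))*P + s = P*s*(P - s) + s = s + P*s*(P - s))
60*40 + d(-8, 10) = 60*40 - 8*(1 + 10**2 - 1*10*(-8)) = 2400 - 8*(1 + 100 + 80) = 2400 - 8*181 = 2400 - 1448 = 952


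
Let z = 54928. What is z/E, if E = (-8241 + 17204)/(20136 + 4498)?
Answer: 1353096352/8963 ≈ 1.5096e+5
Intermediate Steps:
E = 8963/24634 ≈ 0.36385
z/E = 54928/(8963/24634) = 54928*(24634/8963) = 1353096352/8963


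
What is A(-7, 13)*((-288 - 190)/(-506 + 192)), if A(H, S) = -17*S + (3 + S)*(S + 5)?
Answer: 16013/157 ≈ 101.99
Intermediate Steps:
A(H, S) = -17*S + (3 + S)*(5 + S)
A(-7, 13)*((-288 - 190)/(-506 + 192)) = (15 + 13² - 9*13)*((-288 - 190)/(-506 + 192)) = (15 + 169 - 117)*(-478/(-314)) = 67*(-478*(-1/314)) = 67*(239/157) = 16013/157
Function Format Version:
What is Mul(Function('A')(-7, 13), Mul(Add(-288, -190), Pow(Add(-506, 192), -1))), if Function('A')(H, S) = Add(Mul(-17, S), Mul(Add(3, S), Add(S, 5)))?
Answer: Rational(16013, 157) ≈ 101.99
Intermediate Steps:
Function('A')(H, S) = Add(Mul(-17, S), Mul(Add(3, S), Add(5, S)))
Mul(Function('A')(-7, 13), Mul(Add(-288, -190), Pow(Add(-506, 192), -1))) = Mul(Add(15, Pow(13, 2), Mul(-9, 13)), Mul(Add(-288, -190), Pow(Add(-506, 192), -1))) = Mul(Add(15, 169, -117), Mul(-478, Pow(-314, -1))) = Mul(67, Mul(-478, Rational(-1, 314))) = Mul(67, Rational(239, 157)) = Rational(16013, 157)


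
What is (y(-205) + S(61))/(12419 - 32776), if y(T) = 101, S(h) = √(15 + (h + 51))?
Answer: -101/20357 - √127/20357 ≈ -0.0055150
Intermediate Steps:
S(h) = √(66 + h) (S(h) = √(15 + (51 + h)) = √(66 + h))
(y(-205) + S(61))/(12419 - 32776) = (101 + √(66 + 61))/(12419 - 32776) = (101 + √127)/(-20357) = (101 + √127)*(-1/20357) = -101/20357 - √127/20357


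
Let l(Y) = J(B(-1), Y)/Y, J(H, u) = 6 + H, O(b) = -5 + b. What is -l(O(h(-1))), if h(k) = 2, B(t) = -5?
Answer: ⅓ ≈ 0.33333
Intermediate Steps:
l(Y) = 1/Y (l(Y) = (6 - 5)/Y = 1/Y)
-l(O(h(-1))) = -1/(-5 + 2) = -1/(-3) = -1*(-⅓) = ⅓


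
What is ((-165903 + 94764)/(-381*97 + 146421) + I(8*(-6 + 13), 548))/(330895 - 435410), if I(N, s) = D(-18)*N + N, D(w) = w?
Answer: 34760289/3813543320 ≈ 0.0091150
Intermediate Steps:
I(N, s) = -17*N (I(N, s) = -18*N + N = -17*N)
((-165903 + 94764)/(-381*97 + 146421) + I(8*(-6 + 13), 548))/(330895 - 435410) = ((-165903 + 94764)/(-381*97 + 146421) - 136*(-6 + 13))/(330895 - 435410) = (-71139/(-36957 + 146421) - 136*7)/(-104515) = (-71139/109464 - 17*56)*(-1/104515) = (-71139*1/109464 - 952)*(-1/104515) = (-23713/36488 - 952)*(-1/104515) = -34760289/36488*(-1/104515) = 34760289/3813543320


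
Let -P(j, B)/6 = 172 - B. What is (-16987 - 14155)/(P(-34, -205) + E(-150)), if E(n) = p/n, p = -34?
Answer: 2335650/169633 ≈ 13.769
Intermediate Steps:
P(j, B) = -1032 + 6*B (P(j, B) = -6*(172 - B) = -1032 + 6*B)
E(n) = -34/n
(-16987 - 14155)/(P(-34, -205) + E(-150)) = (-16987 - 14155)/((-1032 + 6*(-205)) - 34/(-150)) = -31142/((-1032 - 1230) - 34*(-1/150)) = -31142/(-2262 + 17/75) = -31142/(-169633/75) = -31142*(-75/169633) = 2335650/169633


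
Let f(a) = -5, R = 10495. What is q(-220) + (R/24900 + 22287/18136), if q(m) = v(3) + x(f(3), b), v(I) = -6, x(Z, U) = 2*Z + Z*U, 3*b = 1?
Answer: -120545713/7526440 ≈ -16.016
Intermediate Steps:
b = ⅓ (b = (⅓)*1 = ⅓ ≈ 0.33333)
x(Z, U) = 2*Z + U*Z
q(m) = -53/3 (q(m) = -6 - 5*(2 + ⅓) = -6 - 5*7/3 = -6 - 35/3 = -53/3)
q(-220) + (R/24900 + 22287/18136) = -53/3 + (10495/24900 + 22287/18136) = -53/3 + (10495*(1/24900) + 22287*(1/18136)) = -53/3 + (2099/4980 + 22287/18136) = -53/3 + 37264181/22579320 = -120545713/7526440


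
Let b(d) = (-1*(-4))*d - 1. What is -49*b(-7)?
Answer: 1421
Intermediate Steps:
b(d) = -1 + 4*d (b(d) = 4*d - 1 = -1 + 4*d)
-49*b(-7) = -49*(-1 + 4*(-7)) = -49*(-1 - 28) = -49*(-29) = 1421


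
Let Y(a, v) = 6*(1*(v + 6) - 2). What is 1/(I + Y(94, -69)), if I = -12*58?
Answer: -1/1086 ≈ -0.00092081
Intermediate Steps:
Y(a, v) = 24 + 6*v (Y(a, v) = 6*(1*(6 + v) - 2) = 6*((6 + v) - 2) = 6*(4 + v) = 24 + 6*v)
I = -696
1/(I + Y(94, -69)) = 1/(-696 + (24 + 6*(-69))) = 1/(-696 + (24 - 414)) = 1/(-696 - 390) = 1/(-1086) = -1/1086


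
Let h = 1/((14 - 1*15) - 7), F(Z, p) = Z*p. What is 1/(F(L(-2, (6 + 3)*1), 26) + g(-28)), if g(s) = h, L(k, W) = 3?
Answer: 8/623 ≈ 0.012841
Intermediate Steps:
h = -⅛ (h = 1/((14 - 15) - 7) = 1/(-1 - 7) = 1/(-8) = -⅛ ≈ -0.12500)
g(s) = -⅛
1/(F(L(-2, (6 + 3)*1), 26) + g(-28)) = 1/(3*26 - ⅛) = 1/(78 - ⅛) = 1/(623/8) = 8/623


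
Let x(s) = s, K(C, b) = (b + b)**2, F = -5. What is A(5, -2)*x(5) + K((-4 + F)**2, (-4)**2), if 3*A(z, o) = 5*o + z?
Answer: 3047/3 ≈ 1015.7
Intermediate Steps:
K(C, b) = 4*b**2 (K(C, b) = (2*b)**2 = 4*b**2)
A(z, o) = z/3 + 5*o/3 (A(z, o) = (5*o + z)/3 = (z + 5*o)/3 = z/3 + 5*o/3)
A(5, -2)*x(5) + K((-4 + F)**2, (-4)**2) = ((1/3)*5 + (5/3)*(-2))*5 + 4*((-4)**2)**2 = (5/3 - 10/3)*5 + 4*16**2 = -5/3*5 + 4*256 = -25/3 + 1024 = 3047/3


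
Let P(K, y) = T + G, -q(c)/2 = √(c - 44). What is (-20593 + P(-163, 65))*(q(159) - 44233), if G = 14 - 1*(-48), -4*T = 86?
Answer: 1818197465/2 + 41105*√115 ≈ 9.0954e+8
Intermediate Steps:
T = -43/2 (T = -¼*86 = -43/2 ≈ -21.500)
q(c) = -2*√(-44 + c) (q(c) = -2*√(c - 44) = -2*√(-44 + c))
G = 62 (G = 14 + 48 = 62)
P(K, y) = 81/2 (P(K, y) = -43/2 + 62 = 81/2)
(-20593 + P(-163, 65))*(q(159) - 44233) = (-20593 + 81/2)*(-2*√(-44 + 159) - 44233) = -41105*(-2*√115 - 44233)/2 = -41105*(-44233 - 2*√115)/2 = 1818197465/2 + 41105*√115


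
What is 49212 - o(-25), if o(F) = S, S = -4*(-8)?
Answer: 49180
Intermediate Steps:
S = 32
o(F) = 32
49212 - o(-25) = 49212 - 1*32 = 49212 - 32 = 49180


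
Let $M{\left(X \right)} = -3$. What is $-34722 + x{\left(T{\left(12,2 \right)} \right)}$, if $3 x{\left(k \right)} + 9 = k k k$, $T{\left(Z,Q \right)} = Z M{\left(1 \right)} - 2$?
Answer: $- \frac{159047}{3} \approx -53016.0$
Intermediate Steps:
$T{\left(Z,Q \right)} = -2 - 3 Z$ ($T{\left(Z,Q \right)} = Z \left(-3\right) - 2 = - 3 Z - 2 = -2 - 3 Z$)
$x{\left(k \right)} = -3 + \frac{k^{3}}{3}$ ($x{\left(k \right)} = -3 + \frac{k k k}{3} = -3 + \frac{k^{2} k}{3} = -3 + \frac{k^{3}}{3}$)
$-34722 + x{\left(T{\left(12,2 \right)} \right)} = -34722 + \left(-3 + \frac{\left(-2 - 36\right)^{3}}{3}\right) = -34722 + \left(-3 + \frac{\left(-38\right)^{3}}{3}\right) = -34722 + \left(-3 + \frac{1}{3} \left(-54872\right)\right) = -34722 - \frac{54881}{3} = - \frac{159047}{3}$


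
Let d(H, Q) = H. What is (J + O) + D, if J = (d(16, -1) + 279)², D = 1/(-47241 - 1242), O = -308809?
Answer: -10752753673/48483 ≈ -2.2178e+5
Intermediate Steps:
D = -1/48483 (D = 1/(-48483) = -1/48483 ≈ -2.0626e-5)
J = 87025 (J = (16 + 279)² = 295² = 87025)
(J + O) + D = (87025 - 308809) - 1/48483 = -221784 - 1/48483 = -10752753673/48483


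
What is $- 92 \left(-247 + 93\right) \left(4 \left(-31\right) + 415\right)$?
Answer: $4122888$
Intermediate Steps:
$- 92 \left(-247 + 93\right) \left(4 \left(-31\right) + 415\right) = - 92 \left(- 154 \left(-124 + 415\right)\right) = - 92 \left(\left(-154\right) 291\right) = \left(-92\right) \left(-44814\right) = 4122888$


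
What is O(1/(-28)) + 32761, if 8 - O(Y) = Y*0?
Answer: 32769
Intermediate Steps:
O(Y) = 8 (O(Y) = 8 - Y*0 = 8 - 1*0 = 8 + 0 = 8)
O(1/(-28)) + 32761 = 8 + 32761 = 32769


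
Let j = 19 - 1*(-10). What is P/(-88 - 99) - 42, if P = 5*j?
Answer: -7999/187 ≈ -42.775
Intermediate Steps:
j = 29 (j = 19 + 10 = 29)
P = 145 (P = 5*29 = 145)
P/(-88 - 99) - 42 = 145/(-88 - 99) - 42 = 145/(-187) - 42 = -1/187*145 - 42 = -145/187 - 42 = -7999/187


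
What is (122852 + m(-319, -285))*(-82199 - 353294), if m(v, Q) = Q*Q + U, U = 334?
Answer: -89019559623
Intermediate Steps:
m(v, Q) = 334 + Q² (m(v, Q) = Q*Q + 334 = Q² + 334 = 334 + Q²)
(122852 + m(-319, -285))*(-82199 - 353294) = (122852 + (334 + (-285)²))*(-82199 - 353294) = (122852 + (334 + 81225))*(-435493) = (122852 + 81559)*(-435493) = 204411*(-435493) = -89019559623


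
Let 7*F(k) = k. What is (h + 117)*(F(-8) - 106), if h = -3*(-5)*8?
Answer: -177750/7 ≈ -25393.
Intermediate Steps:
F(k) = k/7
h = 120 (h = 15*8 = 120)
(h + 117)*(F(-8) - 106) = (120 + 117)*((⅐)*(-8) - 106) = 237*(-8/7 - 106) = 237*(-750/7) = -177750/7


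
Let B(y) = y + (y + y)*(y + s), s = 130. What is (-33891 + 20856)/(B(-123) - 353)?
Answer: 13035/2198 ≈ 5.9304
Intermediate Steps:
B(y) = y + 2*y*(130 + y) (B(y) = y + (y + y)*(y + 130) = y + (2*y)*(130 + y) = y + 2*y*(130 + y))
(-33891 + 20856)/(B(-123) - 353) = (-33891 + 20856)/(-123*(261 + 2*(-123)) - 353) = -13035/(-123*(261 - 246) - 353) = -13035/(-123*15 - 353) = -13035/(-1845 - 353) = -13035/(-2198) = -13035*(-1/2198) = 13035/2198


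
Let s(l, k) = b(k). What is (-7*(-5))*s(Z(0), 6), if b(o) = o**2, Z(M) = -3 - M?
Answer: 1260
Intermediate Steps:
s(l, k) = k**2
(-7*(-5))*s(Z(0), 6) = -7*(-5)*6**2 = 35*36 = 1260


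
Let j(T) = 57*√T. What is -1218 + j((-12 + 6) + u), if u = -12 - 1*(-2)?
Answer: -1218 + 228*I ≈ -1218.0 + 228.0*I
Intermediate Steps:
u = -10 (u = -12 + 2 = -10)
-1218 + j((-12 + 6) + u) = -1218 + 57*√((-12 + 6) - 10) = -1218 + 57*√(-6 - 10) = -1218 + 57*√(-16) = -1218 + 57*(4*I) = -1218 + 228*I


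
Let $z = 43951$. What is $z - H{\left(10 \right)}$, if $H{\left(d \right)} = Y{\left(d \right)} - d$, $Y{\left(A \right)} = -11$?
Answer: $43972$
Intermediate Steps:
$H{\left(d \right)} = -11 - d$
$z - H{\left(10 \right)} = 43951 - \left(-11 - 10\right) = 43951 - -21 = 43951 + 21 = 43972$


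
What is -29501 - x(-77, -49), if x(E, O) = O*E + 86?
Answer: -33360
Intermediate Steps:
x(E, O) = 86 + E*O (x(E, O) = E*O + 86 = 86 + E*O)
-29501 - x(-77, -49) = -29501 - (86 - 77*(-49)) = -29501 - (86 + 3773) = -29501 - 1*3859 = -29501 - 3859 = -33360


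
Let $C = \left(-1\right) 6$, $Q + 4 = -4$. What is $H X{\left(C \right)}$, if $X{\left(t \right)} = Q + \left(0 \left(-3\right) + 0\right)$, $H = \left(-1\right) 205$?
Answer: $1640$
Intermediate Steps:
$H = -205$
$Q = -8$ ($Q = -4 - 4 = -8$)
$C = -6$
$X{\left(t \right)} = -8$ ($X{\left(t \right)} = -8 + \left(0 \left(-3\right) + 0\right) = -8 + \left(0 + 0\right) = -8 + 0 = -8$)
$H X{\left(C \right)} = \left(-205\right) \left(-8\right) = 1640$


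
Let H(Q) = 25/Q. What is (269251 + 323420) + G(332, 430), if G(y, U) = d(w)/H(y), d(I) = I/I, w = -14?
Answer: 14817107/25 ≈ 5.9268e+5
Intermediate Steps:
d(I) = 1
G(y, U) = y/25 (G(y, U) = 1/(25/y) = 1*(y/25) = y/25)
(269251 + 323420) + G(332, 430) = (269251 + 323420) + (1/25)*332 = 592671 + 332/25 = 14817107/25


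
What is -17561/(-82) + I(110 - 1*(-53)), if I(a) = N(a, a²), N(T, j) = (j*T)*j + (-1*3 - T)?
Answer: 9435216601475/82 ≈ 1.1506e+11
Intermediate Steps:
N(T, j) = -3 - T + T*j² (N(T, j) = (T*j)*j + (-3 - T) = T*j² + (-3 - T) = -3 - T + T*j²)
I(a) = -3 + a⁵ - a (I(a) = -3 - a + a*(a²)² = -3 - a + a*a⁴ = -3 - a + a⁵ = -3 + a⁵ - a)
-17561/(-82) + I(110 - 1*(-53)) = -17561/(-82) + (-3 + (110 - 1*(-53))⁵ - (110 - 1*(-53))) = -17561*(-1/82) + (-3 + (110 + 53)⁵ - (110 + 53)) = 17561/82 + (-3 + 163⁵ - 1*163) = 17561/82 + (-3 + 115063617043 - 163) = 17561/82 + 115063616877 = 9435216601475/82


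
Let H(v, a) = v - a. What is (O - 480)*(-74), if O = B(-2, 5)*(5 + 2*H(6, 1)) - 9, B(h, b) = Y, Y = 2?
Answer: 33966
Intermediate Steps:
B(h, b) = 2
O = 21 (O = 2*(5 + 2*(6 - 1*1)) - 9 = 2*(5 + 2*(6 - 1)) - 9 = 2*(5 + 2*5) - 9 = 2*(5 + 10) - 9 = 2*15 - 9 = 30 - 9 = 21)
(O - 480)*(-74) = (21 - 480)*(-74) = -459*(-74) = 33966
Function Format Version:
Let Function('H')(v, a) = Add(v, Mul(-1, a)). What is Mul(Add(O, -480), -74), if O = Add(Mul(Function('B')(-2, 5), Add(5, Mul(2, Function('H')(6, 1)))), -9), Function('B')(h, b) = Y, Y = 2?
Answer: 33966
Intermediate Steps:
Function('B')(h, b) = 2
O = 21 (O = Add(Mul(2, Add(5, Mul(2, Add(6, Mul(-1, 1))))), -9) = Add(Mul(2, Add(5, Mul(2, Add(6, -1)))), -9) = Add(Mul(2, Add(5, Mul(2, 5))), -9) = Add(Mul(2, Add(5, 10)), -9) = Add(Mul(2, 15), -9) = Add(30, -9) = 21)
Mul(Add(O, -480), -74) = Mul(Add(21, -480), -74) = Mul(-459, -74) = 33966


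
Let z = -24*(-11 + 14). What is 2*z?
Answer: -144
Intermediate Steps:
z = -72 (z = -24*3 = -72)
2*z = 2*(-72) = -144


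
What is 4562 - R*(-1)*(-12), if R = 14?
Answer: 4394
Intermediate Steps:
4562 - R*(-1)*(-12) = 4562 - 14*(-1)*(-12) = 4562 - (-14)*(-12) = 4562 - 1*168 = 4562 - 168 = 4394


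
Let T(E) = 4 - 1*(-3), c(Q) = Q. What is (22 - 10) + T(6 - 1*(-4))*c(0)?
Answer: 12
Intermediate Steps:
T(E) = 7 (T(E) = 4 + 3 = 7)
(22 - 10) + T(6 - 1*(-4))*c(0) = (22 - 10) + 7*0 = 12 + 0 = 12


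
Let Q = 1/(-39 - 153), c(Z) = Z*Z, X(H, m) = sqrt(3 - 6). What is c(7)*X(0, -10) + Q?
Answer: -1/192 + 49*I*sqrt(3) ≈ -0.0052083 + 84.87*I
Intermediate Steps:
X(H, m) = I*sqrt(3) (X(H, m) = sqrt(-3) = I*sqrt(3))
c(Z) = Z**2
Q = -1/192 (Q = 1/(-192) = -1/192 ≈ -0.0052083)
c(7)*X(0, -10) + Q = 7**2*(I*sqrt(3)) - 1/192 = 49*(I*sqrt(3)) - 1/192 = 49*I*sqrt(3) - 1/192 = -1/192 + 49*I*sqrt(3)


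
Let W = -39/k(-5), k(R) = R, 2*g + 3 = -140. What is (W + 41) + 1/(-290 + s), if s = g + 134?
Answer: 22202/455 ≈ 48.796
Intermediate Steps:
g = -143/2 (g = -3/2 + (½)*(-140) = -3/2 - 70 = -143/2 ≈ -71.500)
s = 125/2 (s = -143/2 + 134 = 125/2 ≈ 62.500)
W = 39/5 (W = -39/(-5) = -39*(-⅕) = 39/5 ≈ 7.8000)
(W + 41) + 1/(-290 + s) = (39/5 + 41) + 1/(-290 + 125/2) = 244/5 + 1/(-455/2) = 244/5 - 2/455 = 22202/455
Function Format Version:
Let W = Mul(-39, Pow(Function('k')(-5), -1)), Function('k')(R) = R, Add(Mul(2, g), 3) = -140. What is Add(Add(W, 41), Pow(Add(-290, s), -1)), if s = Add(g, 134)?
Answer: Rational(22202, 455) ≈ 48.796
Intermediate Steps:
g = Rational(-143, 2) (g = Add(Rational(-3, 2), Mul(Rational(1, 2), -140)) = Add(Rational(-3, 2), -70) = Rational(-143, 2) ≈ -71.500)
s = Rational(125, 2) (s = Add(Rational(-143, 2), 134) = Rational(125, 2) ≈ 62.500)
W = Rational(39, 5) (W = Mul(-39, Pow(-5, -1)) = Mul(-39, Rational(-1, 5)) = Rational(39, 5) ≈ 7.8000)
Add(Add(W, 41), Pow(Add(-290, s), -1)) = Add(Add(Rational(39, 5), 41), Pow(Add(-290, Rational(125, 2)), -1)) = Add(Rational(244, 5), Pow(Rational(-455, 2), -1)) = Add(Rational(244, 5), Rational(-2, 455)) = Rational(22202, 455)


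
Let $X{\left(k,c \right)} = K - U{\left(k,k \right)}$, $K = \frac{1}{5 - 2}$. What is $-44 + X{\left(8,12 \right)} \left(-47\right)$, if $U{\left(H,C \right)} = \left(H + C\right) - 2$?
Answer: $\frac{1795}{3} \approx 598.33$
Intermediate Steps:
$U{\left(H,C \right)} = -2 + C + H$ ($U{\left(H,C \right)} = \left(C + H\right) - 2 = -2 + C + H$)
$K = \frac{1}{3} \approx 0.33333$
$X{\left(k,c \right)} = \frac{7}{3} - 2 k$ ($X{\left(k,c \right)} = \frac{1}{3} - \left(-2 + k + k\right) = \frac{1}{3} - \left(-2 + 2 k\right) = \frac{7}{3} - 2 k$)
$-44 + X{\left(8,12 \right)} \left(-47\right) = -44 + \left(\frac{7}{3} - 16\right) \left(-47\right) = -44 - - \frac{1927}{3} = -44 + \frac{1927}{3} = \frac{1795}{3}$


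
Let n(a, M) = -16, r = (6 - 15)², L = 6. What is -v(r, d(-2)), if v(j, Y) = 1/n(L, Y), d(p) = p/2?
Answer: 1/16 ≈ 0.062500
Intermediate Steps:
r = 81 (r = (-9)² = 81)
d(p) = p/2 (d(p) = p*(½) = p/2)
v(j, Y) = -1/16 (v(j, Y) = 1/(-16) = -1/16)
-v(r, d(-2)) = -1*(-1/16) = 1/16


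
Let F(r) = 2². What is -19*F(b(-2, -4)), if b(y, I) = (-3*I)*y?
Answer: -76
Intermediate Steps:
b(y, I) = -3*I*y
F(r) = 4
-19*F(b(-2, -4)) = -19*4 = -76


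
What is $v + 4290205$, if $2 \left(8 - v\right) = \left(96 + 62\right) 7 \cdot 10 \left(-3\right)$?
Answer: $4306803$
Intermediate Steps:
$v = 16598$ ($v = 8 - \frac{\left(96 + 62\right) 7 \cdot 10 \left(-3\right)}{2} = 8 - \frac{158 \cdot 70 \left(-3\right)}{2} = 8 - \frac{158 \left(-210\right)}{2} = 8 - -16590 = 8 + 16590 = 16598$)
$v + 4290205 = 16598 + 4290205 = 4306803$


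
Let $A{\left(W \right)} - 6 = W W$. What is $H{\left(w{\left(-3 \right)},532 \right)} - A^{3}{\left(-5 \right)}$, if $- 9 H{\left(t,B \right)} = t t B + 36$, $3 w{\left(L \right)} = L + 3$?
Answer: $-29795$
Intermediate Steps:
$w{\left(L \right)} = 1 + \frac{L}{3}$ ($w{\left(L \right)} = \frac{L + 3}{3} = \frac{3 + L}{3} = 1 + \frac{L}{3}$)
$A{\left(W \right)} = 6 + W^{2}$ ($A{\left(W \right)} = 6 + W W = 6 + W^{2}$)
$H{\left(t,B \right)} = -4 - \frac{B t^{2}}{9}$ ($H{\left(t,B \right)} = - \frac{t t B + 36}{9} = - \frac{t^{2} B + 36}{9} = - \frac{B t^{2} + 36}{9} = - \frac{36 + B t^{2}}{9} = -4 - \frac{B t^{2}}{9}$)
$H{\left(w{\left(-3 \right)},532 \right)} - A^{3}{\left(-5 \right)} = \left(-4 - \frac{532 \left(1 + \frac{1}{3} \left(-3\right)\right)^{2}}{9}\right) - \left(6 + \left(-5\right)^{2}\right)^{3} = \left(-4 - \frac{532 \left(1 - 1\right)^{2}}{9}\right) - \left(6 + 25\right)^{3} = \left(-4 - \frac{532 \cdot 0^{2}}{9}\right) - 31^{3} = \left(-4 - \frac{532}{9} \cdot 0\right) - 29791 = \left(-4 + 0\right) - 29791 = -4 - 29791 = -29795$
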